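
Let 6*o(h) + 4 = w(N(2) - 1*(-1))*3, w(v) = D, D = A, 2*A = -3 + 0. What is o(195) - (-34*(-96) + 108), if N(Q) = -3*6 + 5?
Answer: -40481/12 ≈ -3373.4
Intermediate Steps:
A = -3/2 (A = (-3 + 0)/2 = (1/2)*(-3) = -3/2 ≈ -1.5000)
N(Q) = -13 (N(Q) = -18 + 5 = -13)
D = -3/2 ≈ -1.5000
w(v) = -3/2
o(h) = -17/12 (o(h) = -2/3 + (-3/2*3)/6 = -2/3 + (1/6)*(-9/2) = -2/3 - 3/4 = -17/12)
o(195) - (-34*(-96) + 108) = -17/12 - (-34*(-96) + 108) = -17/12 - (3264 + 108) = -17/12 - 1*3372 = -17/12 - 3372 = -40481/12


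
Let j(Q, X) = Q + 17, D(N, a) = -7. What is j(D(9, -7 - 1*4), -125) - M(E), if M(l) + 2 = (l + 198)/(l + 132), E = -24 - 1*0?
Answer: 187/18 ≈ 10.389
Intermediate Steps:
j(Q, X) = 17 + Q
E = -24 (E = -24 + 0 = -24)
M(l) = -2 + (198 + l)/(132 + l) (M(l) = -2 + (l + 198)/(l + 132) = -2 + (198 + l)/(132 + l))
j(D(9, -7 - 1*4), -125) - M(E) = (17 - 7) - (-66 - 1*(-24))/(132 - 24) = 10 - (-66 + 24)/108 = 10 - (-42)/108 = 10 - 1*(-7/18) = 10 + 7/18 = 187/18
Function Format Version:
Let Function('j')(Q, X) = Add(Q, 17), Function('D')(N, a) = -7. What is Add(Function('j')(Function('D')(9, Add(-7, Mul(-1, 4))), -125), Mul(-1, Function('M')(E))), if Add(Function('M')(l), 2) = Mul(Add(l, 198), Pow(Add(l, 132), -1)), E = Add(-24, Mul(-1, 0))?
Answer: Rational(187, 18) ≈ 10.389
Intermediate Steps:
Function('j')(Q, X) = Add(17, Q)
E = -24 (E = Add(-24, 0) = -24)
Function('M')(l) = Add(-2, Mul(Pow(Add(132, l), -1), Add(198, l))) (Function('M')(l) = Add(-2, Mul(Add(l, 198), Pow(Add(l, 132), -1))) = Add(-2, Mul(Add(198, l), Pow(Add(132, l), -1))) = Add(-2, Mul(Pow(Add(132, l), -1), Add(198, l))))
Add(Function('j')(Function('D')(9, Add(-7, Mul(-1, 4))), -125), Mul(-1, Function('M')(E))) = Add(Add(17, -7), Mul(-1, Mul(Pow(Add(132, -24), -1), Add(-66, Mul(-1, -24))))) = Add(10, Mul(-1, Mul(Pow(108, -1), Add(-66, 24)))) = Add(10, Mul(-1, Mul(Rational(1, 108), -42))) = Add(10, Mul(-1, Rational(-7, 18))) = Add(10, Rational(7, 18)) = Rational(187, 18)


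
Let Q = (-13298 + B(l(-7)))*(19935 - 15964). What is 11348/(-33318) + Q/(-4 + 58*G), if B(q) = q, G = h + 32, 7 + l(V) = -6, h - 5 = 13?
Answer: -880577537383/48244464 ≈ -18252.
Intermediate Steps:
h = 18 (h = 5 + 13 = 18)
l(V) = -13 (l(V) = -7 - 6 = -13)
G = 50 (G = 18 + 32 = 50)
Q = -52857981 (Q = (-13298 - 13)*(19935 - 15964) = -13311*3971 = -52857981)
11348/(-33318) + Q/(-4 + 58*G) = 11348/(-33318) - 52857981/(-4 + 58*50) = 11348*(-1/33318) - 52857981/(-4 + 2900) = -5674/16659 - 52857981/2896 = -880577537383/48244464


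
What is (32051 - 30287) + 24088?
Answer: 25852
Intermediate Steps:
(32051 - 30287) + 24088 = 1764 + 24088 = 25852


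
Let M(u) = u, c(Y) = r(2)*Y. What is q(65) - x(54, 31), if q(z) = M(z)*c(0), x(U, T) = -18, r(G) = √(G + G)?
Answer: 18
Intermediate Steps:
r(G) = √2*√G (r(G) = √(2*G) = √2*√G)
c(Y) = 2*Y (c(Y) = (√2*√2)*Y = 2*Y)
q(z) = 0 (q(z) = z*(2*0) = z*0 = 0)
q(65) - x(54, 31) = 0 - 1*(-18) = 0 + 18 = 18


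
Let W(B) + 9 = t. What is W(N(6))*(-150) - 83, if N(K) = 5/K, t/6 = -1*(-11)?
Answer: -8633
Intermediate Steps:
t = 66 (t = 6*(-1*(-11)) = 6*11 = 66)
W(B) = 57 (W(B) = -9 + 66 = 57)
W(N(6))*(-150) - 83 = 57*(-150) - 83 = -8550 - 83 = -8633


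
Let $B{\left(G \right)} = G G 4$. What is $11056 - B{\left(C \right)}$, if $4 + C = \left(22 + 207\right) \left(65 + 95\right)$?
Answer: $-5368774928$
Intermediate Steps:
$C = 36636$ ($C = -4 + \left(22 + 207\right) \left(65 + 95\right) = -4 + 229 \cdot 160 = -4 + 36640 = 36636$)
$B{\left(G \right)} = 4 G^{2}$ ($B{\left(G \right)} = G^{2} \cdot 4 = 4 G^{2}$)
$11056 - B{\left(C \right)} = 11056 - 4 \cdot 36636^{2} = 11056 - 4 \cdot 1342196496 = 11056 - 5368785984 = -5368774928$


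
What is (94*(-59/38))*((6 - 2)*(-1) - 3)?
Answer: 19411/19 ≈ 1021.6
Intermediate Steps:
(94*(-59/38))*((6 - 2)*(-1) - 3) = (94*(-59*1/38))*(4*(-1) - 3) = (94*(-59/38))*(-4 - 3) = -2773/19*(-7) = 19411/19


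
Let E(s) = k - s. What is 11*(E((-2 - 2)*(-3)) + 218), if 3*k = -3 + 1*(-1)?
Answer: 6754/3 ≈ 2251.3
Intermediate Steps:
k = -4/3 (k = (-3 + 1*(-1))/3 = (-3 - 1)/3 = (⅓)*(-4) = -4/3 ≈ -1.3333)
E(s) = -4/3 - s
11*(E((-2 - 2)*(-3)) + 218) = 11*((-4/3 - (-2 - 2)*(-3)) + 218) = 11*((-4/3 - (-4)*(-3)) + 218) = 11*((-4/3 - 1*12) + 218) = 11*((-4/3 - 12) + 218) = 11*(-40/3 + 218) = 11*(614/3) = 6754/3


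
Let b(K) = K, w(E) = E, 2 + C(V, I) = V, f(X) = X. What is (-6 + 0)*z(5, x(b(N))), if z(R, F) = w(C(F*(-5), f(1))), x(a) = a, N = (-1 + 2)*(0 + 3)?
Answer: 102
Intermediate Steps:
C(V, I) = -2 + V
N = 3 (N = 1*3 = 3)
z(R, F) = -2 - 5*F (z(R, F) = -2 + F*(-5) = -2 - 5*F)
(-6 + 0)*z(5, x(b(N))) = (-6 + 0)*(-2 - 5*3) = -6*(-2 - 15) = -6*(-17) = 102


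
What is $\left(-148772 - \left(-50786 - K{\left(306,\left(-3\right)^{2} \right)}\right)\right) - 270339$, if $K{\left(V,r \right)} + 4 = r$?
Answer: $-368320$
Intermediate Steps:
$K{\left(V,r \right)} = -4 + r$
$\left(-148772 - \left(-50786 - K{\left(306,\left(-3\right)^{2} \right)}\right)\right) - 270339 = \left(-148772 + \left(\left(\left(-4 + \left(-3\right)^{2}\right) + 104675\right) - 53889\right)\right) - 270339 = \left(-148772 + \left(\left(\left(-4 + 9\right) + 104675\right) - 53889\right)\right) - 270339 = \left(-148772 + \left(\left(5 + 104675\right) - 53889\right)\right) - 270339 = \left(-148772 + \left(104680 - 53889\right)\right) - 270339 = \left(-148772 + 50791\right) - 270339 = -97981 - 270339 = -368320$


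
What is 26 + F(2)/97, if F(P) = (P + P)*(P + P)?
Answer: 2538/97 ≈ 26.165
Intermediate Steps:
F(P) = 4*P² (F(P) = (2*P)*(2*P) = 4*P²)
26 + F(2)/97 = 26 + (4*2²)/97 = 26 + (4*4)/97 = 26 + (1/97)*16 = 26 + 16/97 = 2538/97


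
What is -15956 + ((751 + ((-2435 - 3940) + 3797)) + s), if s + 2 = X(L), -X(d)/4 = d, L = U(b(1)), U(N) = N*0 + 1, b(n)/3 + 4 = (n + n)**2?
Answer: -17789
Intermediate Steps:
b(n) = -12 + 12*n**2 (b(n) = -12 + 3*(n + n)**2 = -12 + 3*(2*n)**2 = -12 + 3*(4*n**2) = -12 + 12*n**2)
U(N) = 1 (U(N) = 0 + 1 = 1)
L = 1
X(d) = -4*d
s = -6 (s = -2 - 4*1 = -2 - 4 = -6)
-15956 + ((751 + ((-2435 - 3940) + 3797)) + s) = -15956 + ((751 + ((-2435 - 3940) + 3797)) - 6) = -15956 + ((751 + (-6375 + 3797)) - 6) = -15956 + ((751 - 2578) - 6) = -15956 + (-1827 - 6) = -15956 - 1833 = -17789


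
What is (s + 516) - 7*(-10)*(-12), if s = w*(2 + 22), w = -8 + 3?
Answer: -444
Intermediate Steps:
w = -5
s = -120 (s = -5*(2 + 22) = -5*24 = -120)
(s + 516) - 7*(-10)*(-12) = (-120 + 516) - 7*(-10)*(-12) = 396 + 70*(-12) = 396 - 840 = -444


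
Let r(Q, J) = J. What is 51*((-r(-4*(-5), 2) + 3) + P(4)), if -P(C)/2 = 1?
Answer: -51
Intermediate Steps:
P(C) = -2 (P(C) = -2*1 = -2)
51*((-r(-4*(-5), 2) + 3) + P(4)) = 51*((-1*2 + 3) - 2) = 51*((-2 + 3) - 2) = 51*(1 - 2) = 51*(-1) = -51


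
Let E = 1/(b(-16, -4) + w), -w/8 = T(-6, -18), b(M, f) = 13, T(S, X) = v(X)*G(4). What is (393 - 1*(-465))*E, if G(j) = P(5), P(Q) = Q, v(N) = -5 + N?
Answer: 286/311 ≈ 0.91961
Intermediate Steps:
G(j) = 5
T(S, X) = -25 + 5*X (T(S, X) = (-5 + X)*5 = -25 + 5*X)
w = 920 (w = -8*(-25 + 5*(-18)) = -8*(-25 - 90) = -8*(-115) = 920)
E = 1/933 (E = 1/(13 + 920) = 1/933 ≈ 0.0010718)
(393 - 1*(-465))*E = (393 - 1*(-465))*(1/933) = (393 + 465)*(1/933) = 858*(1/933) = 286/311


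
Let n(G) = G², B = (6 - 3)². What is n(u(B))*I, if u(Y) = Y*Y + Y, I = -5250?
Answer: -42525000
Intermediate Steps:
B = 9 (B = 3² = 9)
u(Y) = Y + Y² (u(Y) = Y² + Y = Y + Y²)
n(u(B))*I = (9*(1 + 9))²*(-5250) = (9*10)²*(-5250) = 90²*(-5250) = 8100*(-5250) = -42525000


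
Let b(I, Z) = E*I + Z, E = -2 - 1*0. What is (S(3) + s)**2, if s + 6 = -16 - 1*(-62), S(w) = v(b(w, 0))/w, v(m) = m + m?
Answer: 1296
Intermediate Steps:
E = -2 (E = -2 + 0 = -2)
b(I, Z) = Z - 2*I (b(I, Z) = -2*I + Z = Z - 2*I)
v(m) = 2*m
S(w) = -4 (S(w) = (2*(0 - 2*w))/w = (2*(-2*w))/w = (-4*w)/w = -4)
s = 40 (s = -6 + (-16 - 1*(-62)) = -6 + (-16 + 62) = -6 + 46 = 40)
(S(3) + s)**2 = (-4 + 40)**2 = 36**2 = 1296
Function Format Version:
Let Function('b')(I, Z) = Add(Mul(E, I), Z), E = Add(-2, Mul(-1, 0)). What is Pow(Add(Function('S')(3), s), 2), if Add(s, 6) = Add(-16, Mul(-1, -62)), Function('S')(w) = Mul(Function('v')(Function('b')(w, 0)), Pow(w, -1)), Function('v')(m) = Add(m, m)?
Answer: 1296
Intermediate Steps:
E = -2 (E = Add(-2, 0) = -2)
Function('b')(I, Z) = Add(Z, Mul(-2, I)) (Function('b')(I, Z) = Add(Mul(-2, I), Z) = Add(Z, Mul(-2, I)))
Function('v')(m) = Mul(2, m)
Function('S')(w) = -4 (Function('S')(w) = Mul(Mul(2, Add(0, Mul(-2, w))), Pow(w, -1)) = Mul(Mul(2, Mul(-2, w)), Pow(w, -1)) = Mul(Mul(-4, w), Pow(w, -1)) = -4)
s = 40 (s = Add(-6, Add(-16, Mul(-1, -62))) = Add(-6, Add(-16, 62)) = Add(-6, 46) = 40)
Pow(Add(Function('S')(3), s), 2) = Pow(Add(-4, 40), 2) = Pow(36, 2) = 1296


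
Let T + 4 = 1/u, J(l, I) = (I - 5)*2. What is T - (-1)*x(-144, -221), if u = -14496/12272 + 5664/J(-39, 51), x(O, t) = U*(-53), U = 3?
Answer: -173615501/1065234 ≈ -162.98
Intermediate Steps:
J(l, I) = -10 + 2*I (J(l, I) = (-5 + I)*2 = -10 + 2*I)
x(O, t) = -159 (x(O, t) = 3*(-53) = -159)
u = 1065234/17641 (u = -14496/12272 + 5664/(-10 + 2*51) = -14496*1/12272 + 5664/(-10 + 102) = -906/767 + 5664/92 = -906/767 + 5664*(1/92) = -906/767 + 1416/23 = 1065234/17641 ≈ 60.384)
T = -4243295/1065234 (T = -4 + 1/(1065234/17641) = -4 + 17641/1065234 = -4243295/1065234 ≈ -3.9834)
T - (-1)*x(-144, -221) = -4243295/1065234 - (-1)*(-159) = -4243295/1065234 - 1*159 = -4243295/1065234 - 159 = -173615501/1065234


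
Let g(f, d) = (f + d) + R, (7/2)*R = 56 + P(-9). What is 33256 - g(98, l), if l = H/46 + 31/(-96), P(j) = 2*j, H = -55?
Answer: 512345711/15456 ≈ 33149.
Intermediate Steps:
l = -3353/2208 (l = -55/46 + 31/(-96) = -55*1/46 + 31*(-1/96) = -55/46 - 31/96 = -3353/2208 ≈ -1.5186)
R = 76/7 (R = 2*(56 + 2*(-9))/7 = 2*(56 - 18)/7 = (2/7)*38 = 76/7 ≈ 10.857)
g(f, d) = 76/7 + d + f (g(f, d) = (f + d) + 76/7 = (d + f) + 76/7 = 76/7 + d + f)
33256 - g(98, l) = 33256 - (76/7 - 3353/2208 + 98) = 33256 - 1*1659025/15456 = 33256 - 1659025/15456 = 512345711/15456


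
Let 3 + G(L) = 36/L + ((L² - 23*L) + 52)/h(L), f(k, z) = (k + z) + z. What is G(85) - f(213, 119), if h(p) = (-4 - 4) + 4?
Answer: -303293/170 ≈ -1784.1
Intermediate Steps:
f(k, z) = k + 2*z
h(p) = -4 (h(p) = -8 + 4 = -4)
G(L) = -16 + 36/L - L²/4 + 23*L/4 (G(L) = -3 + (36/L + ((L² - 23*L) + 52)/(-4)) = -3 + (36/L + (52 + L² - 23*L)*(-¼)) = -3 + (36/L + (-13 - L²/4 + 23*L/4)) = -3 + (-13 + 36/L - L²/4 + 23*L/4) = -16 + 36/L - L²/4 + 23*L/4)
G(85) - f(213, 119) = (¼)*(144 + 85*(-64 - 1*85² + 23*85))/85 - (213 + 2*119) = (¼)*(1/85)*(144 + 85*(-64 - 1*7225 + 1955)) - (213 + 238) = (¼)*(1/85)*(144 + 85*(-64 - 7225 + 1955)) - 1*451 = (¼)*(1/85)*(144 + 85*(-5334)) - 451 = (¼)*(1/85)*(144 - 453390) - 451 = (¼)*(1/85)*(-453246) - 451 = -226623/170 - 451 = -303293/170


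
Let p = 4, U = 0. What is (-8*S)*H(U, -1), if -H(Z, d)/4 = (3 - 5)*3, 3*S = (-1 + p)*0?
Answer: 0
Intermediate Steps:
S = 0 (S = ((-1 + 4)*0)/3 = (3*0)/3 = (1/3)*0 = 0)
H(Z, d) = 24 (H(Z, d) = -4*(3 - 5)*3 = -(-8)*3 = -4*(-6) = 24)
(-8*S)*H(U, -1) = -8*0*24 = 0*24 = 0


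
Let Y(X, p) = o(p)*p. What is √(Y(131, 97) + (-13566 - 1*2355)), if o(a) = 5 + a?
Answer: 7*I*√123 ≈ 77.634*I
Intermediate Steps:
Y(X, p) = p*(5 + p) (Y(X, p) = (5 + p)*p = p*(5 + p))
√(Y(131, 97) + (-13566 - 1*2355)) = √(97*(5 + 97) + (-13566 - 1*2355)) = √(97*102 + (-13566 - 2355)) = √(9894 - 15921) = √(-6027) = 7*I*√123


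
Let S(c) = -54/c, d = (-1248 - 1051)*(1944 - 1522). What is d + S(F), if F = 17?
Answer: -16493080/17 ≈ -9.7018e+5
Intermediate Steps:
d = -970178 (d = -2299*422 = -970178)
d + S(F) = -970178 - 54/17 = -16493080/17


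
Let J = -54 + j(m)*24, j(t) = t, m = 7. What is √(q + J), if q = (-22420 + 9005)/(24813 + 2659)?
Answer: √5354280781/6868 ≈ 10.654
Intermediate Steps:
J = 114 (J = -54 + 7*24 = -54 + 168 = 114)
q = -13415/27472 ≈ -0.48832
√(q + J) = √(-13415/27472 + 114) = √(3118393/27472) = √5354280781/6868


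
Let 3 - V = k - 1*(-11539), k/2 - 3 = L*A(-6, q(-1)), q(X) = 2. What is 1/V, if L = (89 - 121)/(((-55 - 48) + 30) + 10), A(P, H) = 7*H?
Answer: -9/104006 ≈ -8.6533e-5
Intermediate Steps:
L = 32/63 (L = -32/((-103 + 30) + 10) = -32/(-73 + 10) = -32/(-63) = -32*(-1/63) = 32/63 ≈ 0.50794)
k = 182/9 (k = 6 + 2*(32*(7*2)/63) = 6 + 2*((32/63)*14) = 6 + 2*(64/9) = 6 + 128/9 = 182/9 ≈ 20.222)
V = -104006/9 (V = 3 - (182/9 - 1*(-11539)) = 3 - (182/9 + 11539) = 3 - 1*104033/9 = 3 - 104033/9 = -104006/9 ≈ -11556.)
1/V = 1/(-104006/9) = -9/104006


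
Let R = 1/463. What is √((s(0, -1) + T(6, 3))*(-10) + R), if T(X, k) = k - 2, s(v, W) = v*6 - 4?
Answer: √6431533/463 ≈ 5.4774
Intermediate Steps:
s(v, W) = -4 + 6*v (s(v, W) = 6*v - 4 = -4 + 6*v)
R = 1/463 ≈ 0.0021598
T(X, k) = -2 + k
√((s(0, -1) + T(6, 3))*(-10) + R) = √(((-4 + 6*0) + (-2 + 3))*(-10) + 1/463) = √(((-4 + 0) + 1)*(-10) + 1/463) = √((-4 + 1)*(-10) + 1/463) = √(-3*(-10) + 1/463) = √(30 + 1/463) = √(13891/463) = √6431533/463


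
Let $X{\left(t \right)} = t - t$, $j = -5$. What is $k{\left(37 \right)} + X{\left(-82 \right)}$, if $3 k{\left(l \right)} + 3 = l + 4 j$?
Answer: $\frac{14}{3} \approx 4.6667$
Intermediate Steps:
$X{\left(t \right)} = 0$
$k{\left(l \right)} = - \frac{23}{3} + \frac{l}{3}$ ($k{\left(l \right)} = -1 + \frac{l + 4 \left(-5\right)}{3} = -1 + \frac{l - 20}{3} = -1 + \frac{-20 + l}{3} = -1 + \left(- \frac{20}{3} + \frac{l}{3}\right) = - \frac{23}{3} + \frac{l}{3}$)
$k{\left(37 \right)} + X{\left(-82 \right)} = \left(- \frac{23}{3} + \frac{1}{3} \cdot 37\right) + 0 = \left(- \frac{23}{3} + \frac{37}{3}\right) + 0 = \frac{14}{3} + 0 = \frac{14}{3}$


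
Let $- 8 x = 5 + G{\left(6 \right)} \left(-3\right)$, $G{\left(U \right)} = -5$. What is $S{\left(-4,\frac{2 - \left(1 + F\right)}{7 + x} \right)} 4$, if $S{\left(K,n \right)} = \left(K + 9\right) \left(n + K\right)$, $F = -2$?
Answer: $- \frac{200}{3} \approx -66.667$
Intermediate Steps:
$x = - \frac{5}{2}$ ($x = - \frac{5 - -15}{8} = - \frac{5 + 15}{8} = \left(- \frac{1}{8}\right) 20 = - \frac{5}{2} \approx -2.5$)
$S{\left(K,n \right)} = \left(9 + K\right) \left(K + n\right)$
$S{\left(-4,\frac{2 - \left(1 + F\right)}{7 + x} \right)} 4 = \left(\left(-4\right)^{2} + 9 \left(-4\right) + 9 \frac{2 - -1}{7 - \frac{5}{2}} - 4 \frac{2 - -1}{7 - \frac{5}{2}}\right) 4 = \left(16 - 36 + 9 \frac{2 + \left(-1 + 2\right)}{\frac{9}{2}} - 4 \frac{2 + \left(-1 + 2\right)}{\frac{9}{2}}\right) 4 = \left(16 - 36 + 9 \left(2 + 1\right) \frac{2}{9} - 4 \left(2 + 1\right) \frac{2}{9}\right) 4 = \left(16 - 36 + 9 \cdot 3 \cdot \frac{2}{9} - 4 \cdot 3 \cdot \frac{2}{9}\right) 4 = \left(16 - 36 + 9 \cdot \frac{2}{3} - \frac{8}{3}\right) 4 = \left(16 - 36 + 6 - \frac{8}{3}\right) 4 = \left(- \frac{50}{3}\right) 4 = - \frac{200}{3}$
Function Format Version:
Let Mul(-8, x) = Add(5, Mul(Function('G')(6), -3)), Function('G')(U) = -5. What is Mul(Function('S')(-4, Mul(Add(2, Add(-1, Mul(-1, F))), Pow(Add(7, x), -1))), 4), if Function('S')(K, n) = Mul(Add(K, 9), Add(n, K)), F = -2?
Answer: Rational(-200, 3) ≈ -66.667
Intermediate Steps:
x = Rational(-5, 2) (x = Mul(Rational(-1, 8), Add(5, Mul(-5, -3))) = Mul(Rational(-1, 8), Add(5, 15)) = Mul(Rational(-1, 8), 20) = Rational(-5, 2) ≈ -2.5000)
Function('S')(K, n) = Mul(Add(9, K), Add(K, n))
Mul(Function('S')(-4, Mul(Add(2, Add(-1, Mul(-1, F))), Pow(Add(7, x), -1))), 4) = Mul(Add(Pow(-4, 2), Mul(9, -4), Mul(9, Mul(Add(2, Add(-1, Mul(-1, -2))), Pow(Add(7, Rational(-5, 2)), -1))), Mul(-4, Mul(Add(2, Add(-1, Mul(-1, -2))), Pow(Add(7, Rational(-5, 2)), -1)))), 4) = Mul(Add(16, -36, Mul(9, Mul(Add(2, Add(-1, 2)), Pow(Rational(9, 2), -1))), Mul(-4, Mul(Add(2, Add(-1, 2)), Pow(Rational(9, 2), -1)))), 4) = Mul(Add(16, -36, Mul(9, Mul(Add(2, 1), Rational(2, 9))), Mul(-4, Mul(Add(2, 1), Rational(2, 9)))), 4) = Mul(Add(16, -36, Mul(9, Mul(3, Rational(2, 9))), Mul(-4, Mul(3, Rational(2, 9)))), 4) = Mul(Add(16, -36, Mul(9, Rational(2, 3)), Mul(-4, Rational(2, 3))), 4) = Mul(Add(16, -36, 6, Rational(-8, 3)), 4) = Mul(Rational(-50, 3), 4) = Rational(-200, 3)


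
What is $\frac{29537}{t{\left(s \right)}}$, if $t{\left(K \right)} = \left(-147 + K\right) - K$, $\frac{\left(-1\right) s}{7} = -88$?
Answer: $- \frac{29537}{147} \approx -200.93$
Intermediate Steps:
$s = 616$ ($s = \left(-7\right) \left(-88\right) = 616$)
$t{\left(K \right)} = -147$
$\frac{29537}{t{\left(s \right)}} = \frac{29537}{-147} = 29537 \left(- \frac{1}{147}\right) = - \frac{29537}{147}$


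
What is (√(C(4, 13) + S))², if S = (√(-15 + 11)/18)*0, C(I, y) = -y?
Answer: -13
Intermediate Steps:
S = 0 (S = (√(-4)*(1/18))*0 = ((2*I)*(1/18))*0 = (I/9)*0 = 0)
(√(C(4, 13) + S))² = (√(-1*13 + 0))² = (√(-13 + 0))² = (√(-13))² = (I*√13)² = -13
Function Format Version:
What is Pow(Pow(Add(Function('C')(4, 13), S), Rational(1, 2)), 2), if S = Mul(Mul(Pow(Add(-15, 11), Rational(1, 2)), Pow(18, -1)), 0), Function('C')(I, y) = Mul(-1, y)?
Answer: -13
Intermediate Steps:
S = 0 (S = Mul(Mul(Pow(-4, Rational(1, 2)), Rational(1, 18)), 0) = Mul(Mul(Mul(2, I), Rational(1, 18)), 0) = Mul(Mul(Rational(1, 9), I), 0) = 0)
Pow(Pow(Add(Function('C')(4, 13), S), Rational(1, 2)), 2) = Pow(Pow(Add(Mul(-1, 13), 0), Rational(1, 2)), 2) = Pow(Pow(Add(-13, 0), Rational(1, 2)), 2) = Pow(Pow(-13, Rational(1, 2)), 2) = Pow(Mul(I, Pow(13, Rational(1, 2))), 2) = -13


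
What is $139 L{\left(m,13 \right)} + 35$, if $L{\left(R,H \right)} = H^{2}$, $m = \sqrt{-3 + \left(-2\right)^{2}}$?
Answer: $23526$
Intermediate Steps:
$m = 1$ ($m = \sqrt{-3 + 4} = \sqrt{1} = 1$)
$139 L{\left(m,13 \right)} + 35 = 139 \cdot 13^{2} + 35 = 139 \cdot 169 + 35 = 23491 + 35 = 23526$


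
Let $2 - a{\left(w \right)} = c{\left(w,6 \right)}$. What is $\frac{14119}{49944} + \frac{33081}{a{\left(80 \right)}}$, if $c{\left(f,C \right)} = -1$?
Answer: $\frac{550746607}{49944} \approx 11027.0$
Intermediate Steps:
$a{\left(w \right)} = 3$ ($a{\left(w \right)} = 2 - -1 = 2 + 1 = 3$)
$\frac{14119}{49944} + \frac{33081}{a{\left(80 \right)}} = \frac{14119}{49944} + \frac{33081}{3} = 14119 \cdot \frac{1}{49944} + 33081 \cdot \frac{1}{3} = \frac{14119}{49944} + 11027 = \frac{550746607}{49944}$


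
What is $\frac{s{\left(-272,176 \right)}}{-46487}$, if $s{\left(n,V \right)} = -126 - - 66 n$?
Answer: $\frac{18078}{46487} \approx 0.38888$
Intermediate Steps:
$s{\left(n,V \right)} = -126 + 66 n$
$\frac{s{\left(-272,176 \right)}}{-46487} = \frac{-126 + 66 \left(-272\right)}{-46487} = \left(-126 - 17952\right) \left(- \frac{1}{46487}\right) = \left(-18078\right) \left(- \frac{1}{46487}\right) = \frac{18078}{46487}$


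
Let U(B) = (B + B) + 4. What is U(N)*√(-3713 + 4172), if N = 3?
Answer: 30*√51 ≈ 214.24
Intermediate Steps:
U(B) = 4 + 2*B (U(B) = 2*B + 4 = 4 + 2*B)
U(N)*√(-3713 + 4172) = (4 + 2*3)*√(-3713 + 4172) = (4 + 6)*√459 = 10*(3*√51) = 30*√51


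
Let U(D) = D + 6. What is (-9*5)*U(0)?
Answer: -270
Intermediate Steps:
U(D) = 6 + D
(-9*5)*U(0) = (-9*5)*(6 + 0) = -45*6 = -270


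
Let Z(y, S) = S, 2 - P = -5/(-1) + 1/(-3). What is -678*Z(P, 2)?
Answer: -1356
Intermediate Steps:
P = -8/3 (P = 2 - (-5/(-1) + 1/(-3)) = 2 - (-5*(-1) + 1*(-⅓)) = 2 - (5 - ⅓) = 2 - 1*14/3 = 2 - 14/3 = -8/3 ≈ -2.6667)
-678*Z(P, 2) = -678*2 = -1356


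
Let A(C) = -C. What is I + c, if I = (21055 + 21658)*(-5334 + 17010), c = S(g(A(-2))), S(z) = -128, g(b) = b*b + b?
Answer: 498716860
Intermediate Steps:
g(b) = b + b² (g(b) = b² + b = b + b²)
c = -128
I = 498716988 (I = 42713*11676 = 498716988)
I + c = 498716988 - 128 = 498716860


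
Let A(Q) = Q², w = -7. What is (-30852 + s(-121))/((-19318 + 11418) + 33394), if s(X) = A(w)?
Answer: -30803/25494 ≈ -1.2082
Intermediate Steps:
s(X) = 49 (s(X) = (-7)² = 49)
(-30852 + s(-121))/((-19318 + 11418) + 33394) = (-30852 + 49)/((-19318 + 11418) + 33394) = -30803/(-7900 + 33394) = -30803/25494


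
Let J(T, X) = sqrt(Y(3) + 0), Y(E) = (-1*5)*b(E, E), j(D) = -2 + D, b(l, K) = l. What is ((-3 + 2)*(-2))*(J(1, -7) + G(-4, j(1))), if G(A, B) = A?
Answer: -8 + 2*I*sqrt(15) ≈ -8.0 + 7.746*I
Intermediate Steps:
Y(E) = -5*E (Y(E) = (-1*5)*E = -5*E)
J(T, X) = I*sqrt(15) (J(T, X) = sqrt(-5*3 + 0) = sqrt(-15 + 0) = sqrt(-15) = I*sqrt(15))
((-3 + 2)*(-2))*(J(1, -7) + G(-4, j(1))) = ((-3 + 2)*(-2))*(I*sqrt(15) - 4) = (-1*(-2))*(-4 + I*sqrt(15)) = 2*(-4 + I*sqrt(15)) = -8 + 2*I*sqrt(15)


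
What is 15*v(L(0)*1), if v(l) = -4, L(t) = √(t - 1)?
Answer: -60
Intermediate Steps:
L(t) = √(-1 + t)
15*v(L(0)*1) = 15*(-4) = -60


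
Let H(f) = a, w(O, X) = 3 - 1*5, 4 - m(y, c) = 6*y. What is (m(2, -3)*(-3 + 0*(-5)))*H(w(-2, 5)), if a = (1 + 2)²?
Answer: 216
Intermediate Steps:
m(y, c) = 4 - 6*y
w(O, X) = -2 (w(O, X) = 3 - 5 = -2)
a = 9 (a = 3² = 9)
H(f) = 9
(m(2, -3)*(-3 + 0*(-5)))*H(w(-2, 5)) = ((4 - 6*2)*(-3 + 0*(-5)))*9 = ((4 - 12)*(-3 + 0))*9 = -8*(-3)*9 = 24*9 = 216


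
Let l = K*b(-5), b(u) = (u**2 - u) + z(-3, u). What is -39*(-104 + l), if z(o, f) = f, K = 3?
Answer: 1131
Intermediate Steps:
b(u) = u**2 (b(u) = (u**2 - u) + u = u**2)
l = 75 (l = 3*(-5)**2 = 3*25 = 75)
-39*(-104 + l) = -39*(-104 + 75) = -39*(-29) = 1131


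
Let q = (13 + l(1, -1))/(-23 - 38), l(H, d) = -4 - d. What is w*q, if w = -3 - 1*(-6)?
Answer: -30/61 ≈ -0.49180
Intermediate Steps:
w = 3 (w = -3 + 6 = 3)
q = -10/61 (q = (13 + (-4 - 1*(-1)))/(-23 - 38) = (13 + (-4 + 1))/(-61) = (13 - 3)*(-1/61) = 10*(-1/61) = -10/61 ≈ -0.16393)
w*q = 3*(-10/61) = -30/61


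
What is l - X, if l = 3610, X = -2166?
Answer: 5776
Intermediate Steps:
l - X = 3610 - 1*(-2166) = 3610 + 2166 = 5776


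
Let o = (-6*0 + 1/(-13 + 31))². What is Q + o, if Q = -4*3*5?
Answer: -19439/324 ≈ -59.997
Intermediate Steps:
o = 1/324 (o = (0 + 1/18)² = (1/18)² = 1/324 ≈ 0.0030864)
Q = -60 (Q = -12*5 = -60)
Q + o = -60 + 1/324 = -19439/324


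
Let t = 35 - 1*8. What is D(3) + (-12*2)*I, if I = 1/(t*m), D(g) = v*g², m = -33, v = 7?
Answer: 18719/297 ≈ 63.027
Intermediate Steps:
t = 27 (t = 35 - 8 = 27)
D(g) = 7*g²
I = -1/891 (I = 1/(27*(-33)) = (1/27)*(-1/33) = -1/891 ≈ -0.0011223)
D(3) + (-12*2)*I = 7*3² - 12*2*(-1/891) = 7*9 - 24*(-1/891) = 63 + 8/297 = 18719/297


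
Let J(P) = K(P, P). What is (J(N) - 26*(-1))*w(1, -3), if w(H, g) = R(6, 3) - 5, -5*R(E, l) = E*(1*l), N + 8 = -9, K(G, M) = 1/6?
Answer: -6751/30 ≈ -225.03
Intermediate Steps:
K(G, M) = ⅙
N = -17 (N = -8 - 9 = -17)
J(P) = ⅙
R(E, l) = -E*l/5 (R(E, l) = -E*1*l/5 = -E*l/5)
w(H, g) = -43/5 (w(H, g) = -⅕*6*3 - 5 = -18/5 - 5 = -43/5)
(J(N) - 26*(-1))*w(1, -3) = (⅙ - 26*(-1))*(-43/5) = (⅙ + 26)*(-43/5) = (157/6)*(-43/5) = -6751/30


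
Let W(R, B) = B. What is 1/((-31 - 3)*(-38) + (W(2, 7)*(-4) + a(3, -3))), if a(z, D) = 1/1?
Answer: 1/1265 ≈ 0.00079051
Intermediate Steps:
a(z, D) = 1
1/((-31 - 3)*(-38) + (W(2, 7)*(-4) + a(3, -3))) = 1/((-31 - 3)*(-38) + (7*(-4) + 1)) = 1/(-34*(-38) + (-28 + 1)) = 1/(1292 - 27) = 1/1265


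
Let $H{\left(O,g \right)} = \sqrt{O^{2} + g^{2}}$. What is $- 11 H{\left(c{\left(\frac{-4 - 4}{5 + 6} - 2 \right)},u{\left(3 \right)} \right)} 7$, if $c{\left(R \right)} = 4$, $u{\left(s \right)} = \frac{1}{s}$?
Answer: $- \frac{77 \sqrt{145}}{3} \approx -309.07$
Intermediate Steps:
$- 11 H{\left(c{\left(\frac{-4 - 4}{5 + 6} - 2 \right)},u{\left(3 \right)} \right)} 7 = - 11 \sqrt{4^{2} + \left(\frac{1}{3}\right)^{2}} \cdot 7 = - 11 \sqrt{16 + \left(\frac{1}{3}\right)^{2}} \cdot 7 = - 11 \sqrt{16 + \frac{1}{9}} \cdot 7 = - 11 \sqrt{\frac{145}{9}} \cdot 7 = - 11 \frac{\sqrt{145}}{3} \cdot 7 = - \frac{11 \sqrt{145}}{3} \cdot 7 = - \frac{77 \sqrt{145}}{3}$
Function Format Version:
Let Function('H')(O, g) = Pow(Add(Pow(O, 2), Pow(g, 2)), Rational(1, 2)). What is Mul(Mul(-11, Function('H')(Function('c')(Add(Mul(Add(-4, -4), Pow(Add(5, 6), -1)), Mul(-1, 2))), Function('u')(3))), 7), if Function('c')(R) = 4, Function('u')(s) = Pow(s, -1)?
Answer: Mul(Rational(-77, 3), Pow(145, Rational(1, 2))) ≈ -309.07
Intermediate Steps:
Mul(Mul(-11, Function('H')(Function('c')(Add(Mul(Add(-4, -4), Pow(Add(5, 6), -1)), Mul(-1, 2))), Function('u')(3))), 7) = Mul(Mul(-11, Pow(Add(Pow(4, 2), Pow(Pow(3, -1), 2)), Rational(1, 2))), 7) = Mul(Mul(-11, Pow(Add(16, Pow(Rational(1, 3), 2)), Rational(1, 2))), 7) = Mul(Mul(-11, Pow(Add(16, Rational(1, 9)), Rational(1, 2))), 7) = Mul(Mul(-11, Pow(Rational(145, 9), Rational(1, 2))), 7) = Mul(Mul(-11, Mul(Rational(1, 3), Pow(145, Rational(1, 2)))), 7) = Mul(Mul(Rational(-11, 3), Pow(145, Rational(1, 2))), 7) = Mul(Rational(-77, 3), Pow(145, Rational(1, 2)))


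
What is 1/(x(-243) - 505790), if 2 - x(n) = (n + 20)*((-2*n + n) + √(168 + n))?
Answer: -150533/67981795492 - 1115*I*√3/203945386476 ≈ -2.2143e-6 - 9.4694e-9*I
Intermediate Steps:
x(n) = 2 - (20 + n)*(√(168 + n) - n) (x(n) = 2 - (n + 20)*((-2*n + n) + √(168 + n)) = 2 - (20 + n)*(-n + √(168 + n)) = 2 - (20 + n)*(√(168 + n) - n))
1/(x(-243) - 505790) = 1/((2 + (-243)² - 20*√(168 - 243) + 20*(-243) - 1*(-243)*√(168 - 243)) - 505790) = 1/((2 + 59049 - 100*I*√3 - 4860 - 1*(-243)*√(-75)) - 505790) = 1/((2 + 59049 - 100*I*√3 - 4860 - 1*(-243)*5*I*√3) - 505790) = 1/((2 + 59049 - 100*I*√3 - 4860 + 1215*I*√3) - 505790) = 1/((54191 + 1115*I*√3) - 505790) = 1/(-451599 + 1115*I*√3)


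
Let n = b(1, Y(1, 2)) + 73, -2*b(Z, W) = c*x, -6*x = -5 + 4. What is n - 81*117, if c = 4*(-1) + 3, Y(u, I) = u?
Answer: -112847/12 ≈ -9403.9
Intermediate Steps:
x = 1/6 (x = -(-5 + 4)/6 = -1/6*(-1) = 1/6 ≈ 0.16667)
c = -1 (c = -4 + 3 = -1)
b(Z, W) = 1/12 (b(Z, W) = -(-1)/(2*6) = -1/2*(-1/6) = 1/12)
n = 877/12 (n = 1/12 + 73 = 877/12 ≈ 73.083)
n - 81*117 = 877/12 - 81*117 = 877/12 - 9477 = -112847/12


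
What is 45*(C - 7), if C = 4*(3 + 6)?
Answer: 1305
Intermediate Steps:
C = 36 (C = 4*9 = 36)
45*(C - 7) = 45*(36 - 7) = 45*29 = 1305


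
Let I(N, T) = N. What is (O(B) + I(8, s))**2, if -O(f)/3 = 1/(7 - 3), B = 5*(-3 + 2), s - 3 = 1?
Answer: 841/16 ≈ 52.563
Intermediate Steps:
s = 4 (s = 3 + 1 = 4)
B = -5 (B = 5*(-1) = -5)
O(f) = -3/4 (O(f) = -3/(7 - 3) = -3/4)
(O(B) + I(8, s))**2 = (-3/4 + 8)**2 = (29/4)**2 = 841/16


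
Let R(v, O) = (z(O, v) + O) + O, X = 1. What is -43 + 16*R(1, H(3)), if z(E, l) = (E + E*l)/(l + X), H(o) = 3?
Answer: 101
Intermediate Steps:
z(E, l) = (E + E*l)/(1 + l) (z(E, l) = (E + E*l)/(l + 1) = (E + E*l)/(1 + l))
R(v, O) = 3*O (R(v, O) = (O + O) + O = 2*O + O = 3*O)
-43 + 16*R(1, H(3)) = -43 + 16*(3*3) = -43 + 16*9 = -43 + 144 = 101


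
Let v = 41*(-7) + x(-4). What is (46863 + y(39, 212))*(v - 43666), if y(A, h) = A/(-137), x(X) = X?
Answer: -282212379744/137 ≈ -2.0599e+9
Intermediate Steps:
y(A, h) = -A/137 (y(A, h) = A*(-1/137) = -A/137)
v = -291 (v = 41*(-7) - 4 = -287 - 4 = -291)
(46863 + y(39, 212))*(v - 43666) = (46863 - 1/137*39)*(-291 - 43666) = (46863 - 39/137)*(-43957) = (6420192/137)*(-43957) = -282212379744/137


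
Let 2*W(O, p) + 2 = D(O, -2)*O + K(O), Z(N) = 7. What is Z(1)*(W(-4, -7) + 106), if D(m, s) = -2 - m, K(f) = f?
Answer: 693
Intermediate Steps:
W(O, p) = -1 + O/2 + O*(-2 - O)/2 (W(O, p) = -1 + ((-2 - O)*O + O)/2 = -1 + (O*(-2 - O) + O)/2 = -1 + (O + O*(-2 - O))/2 = -1 + (O/2 + O*(-2 - O)/2) = -1 + O/2 + O*(-2 - O)/2)
Z(1)*(W(-4, -7) + 106) = 7*((-1 + (1/2)*(-4) - 1/2*(-4)*(2 - 4)) + 106) = 7*((-1 - 2 - 1/2*(-4)*(-2)) + 106) = 7*((-1 - 2 - 4) + 106) = 7*(-7 + 106) = 7*99 = 693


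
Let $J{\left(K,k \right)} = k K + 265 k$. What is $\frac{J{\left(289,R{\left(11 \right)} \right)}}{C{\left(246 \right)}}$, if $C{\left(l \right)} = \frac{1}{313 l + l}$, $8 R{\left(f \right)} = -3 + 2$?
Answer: $-5349147$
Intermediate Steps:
$R{\left(f \right)} = - \frac{1}{8}$ ($R{\left(f \right)} = \frac{-3 + 2}{8} = \frac{1}{8} \left(-1\right) = - \frac{1}{8}$)
$J{\left(K,k \right)} = 265 k + K k$ ($J{\left(K,k \right)} = K k + 265 k = 265 k + K k$)
$C{\left(l \right)} = \frac{1}{314 l}$
$\frac{J{\left(289,R{\left(11 \right)} \right)}}{C{\left(246 \right)}} = \frac{\left(- \frac{1}{8}\right) \left(265 + 289\right)}{\frac{1}{314} \cdot \frac{1}{246}} = \frac{\left(- \frac{1}{8}\right) 554}{\frac{1}{314} \cdot \frac{1}{246}} = - \frac{277 \frac{1}{\frac{1}{77244}}}{4} = \left(- \frac{277}{4}\right) 77244 = -5349147$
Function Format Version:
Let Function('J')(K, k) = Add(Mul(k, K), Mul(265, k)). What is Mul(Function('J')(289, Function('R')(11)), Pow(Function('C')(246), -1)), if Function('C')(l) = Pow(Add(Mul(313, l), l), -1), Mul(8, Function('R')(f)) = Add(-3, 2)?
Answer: -5349147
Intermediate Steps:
Function('R')(f) = Rational(-1, 8) (Function('R')(f) = Mul(Rational(1, 8), Add(-3, 2)) = Mul(Rational(1, 8), -1) = Rational(-1, 8))
Function('J')(K, k) = Add(Mul(265, k), Mul(K, k)) (Function('J')(K, k) = Add(Mul(K, k), Mul(265, k)) = Add(Mul(265, k), Mul(K, k)))
Function('C')(l) = Mul(Rational(1, 314), Pow(l, -1)) (Function('C')(l) = Pow(Mul(314, l), -1) = Mul(Rational(1, 314), Pow(l, -1)))
Mul(Function('J')(289, Function('R')(11)), Pow(Function('C')(246), -1)) = Mul(Mul(Rational(-1, 8), Add(265, 289)), Pow(Mul(Rational(1, 314), Pow(246, -1)), -1)) = Mul(Mul(Rational(-1, 8), 554), Pow(Mul(Rational(1, 314), Rational(1, 246)), -1)) = Mul(Rational(-277, 4), Pow(Rational(1, 77244), -1)) = Mul(Rational(-277, 4), 77244) = -5349147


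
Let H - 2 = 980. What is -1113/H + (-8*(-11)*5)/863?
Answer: -528439/847466 ≈ -0.62355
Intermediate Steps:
H = 982 (H = 2 + 980 = 982)
-1113/H + (-8*(-11)*5)/863 = -1113/982 + (-8*(-11)*5)/863 = -1113*1/982 + (88*5)*(1/863) = -1113/982 + 440*(1/863) = -1113/982 + 440/863 = -528439/847466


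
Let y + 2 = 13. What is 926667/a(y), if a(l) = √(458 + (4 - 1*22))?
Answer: 926667*√110/220 ≈ 44177.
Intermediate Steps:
y = 11 (y = -2 + 13 = 11)
a(l) = 2*√110 (a(l) = √(458 + (4 - 22)) = √(458 - 18) = √440 = 2*√110)
926667/a(y) = 926667/((2*√110)) = 926667*(√110/220) = 926667*√110/220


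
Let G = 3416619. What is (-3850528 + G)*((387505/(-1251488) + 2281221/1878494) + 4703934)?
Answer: -342742868886963853054931/167922335648 ≈ -2.0411e+12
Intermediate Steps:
(-3850528 + G)*((387505/(-1251488) + 2281221/1878494) + 4703934) = (-3850528 + 3416619)*((387505/(-1251488) + 2281221/1878494) + 4703934) = -433909*((387505*(-1/1251488) + 2281221*(1/1878494)) + 4703934) = -433909*((-387505/1251488 + 2281221/1878494) + 4703934) = -433909*(1063497444689/1175456349536 + 4703934) = -433909*5529270151595719313/1175456349536 = -342742868886963853054931/167922335648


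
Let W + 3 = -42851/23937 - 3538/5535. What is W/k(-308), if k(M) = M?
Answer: 59945273/3400609905 ≈ 0.017628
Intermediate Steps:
W = -239781092/44163765 (W = -3 + (-42851/23937 - 3538/5535) = -3 - 107289797/44163765 = -239781092/44163765 ≈ -5.4294)
W/k(-308) = -239781092/44163765/(-308) = -239781092/44163765*(-1/308) = 59945273/3400609905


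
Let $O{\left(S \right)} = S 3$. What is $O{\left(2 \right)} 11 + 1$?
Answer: $67$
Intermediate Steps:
$O{\left(S \right)} = 3 S$
$O{\left(2 \right)} 11 + 1 = 3 \cdot 2 \cdot 11 + 1 = 6 \cdot 11 + 1 = 66 + 1 = 67$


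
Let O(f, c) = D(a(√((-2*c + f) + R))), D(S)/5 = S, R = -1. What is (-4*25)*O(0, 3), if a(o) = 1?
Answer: -500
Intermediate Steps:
D(S) = 5*S
O(f, c) = 5 (O(f, c) = 5*1 = 5)
(-4*25)*O(0, 3) = -4*25*5 = -100*5 = -500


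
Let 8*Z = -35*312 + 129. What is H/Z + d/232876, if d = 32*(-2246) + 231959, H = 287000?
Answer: -532955797183/2512964916 ≈ -212.08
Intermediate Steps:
d = 160087 (d = -71872 + 231959 = 160087)
Z = -10791/8 (Z = (-35*312 + 129)/8 = (-10920 + 129)/8 = (⅛)*(-10791) = -10791/8 ≈ -1348.9)
H/Z + d/232876 = 287000/(-10791/8) + 160087/232876 = 287000*(-8/10791) + 160087*(1/232876) = -2296000/10791 + 160087/232876 = -532955797183/2512964916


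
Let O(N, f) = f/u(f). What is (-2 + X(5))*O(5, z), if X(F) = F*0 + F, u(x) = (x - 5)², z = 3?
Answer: 9/4 ≈ 2.2500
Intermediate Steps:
u(x) = (-5 + x)²
X(F) = F (X(F) = 0 + F = F)
O(N, f) = f/(-5 + f)² (O(N, f) = f/((-5 + f)²) = f/(-5 + f)²)
(-2 + X(5))*O(5, z) = (-2 + 5)*(3/(-5 + 3)²) = 3*(3/(-2)²) = 3*(3*(¼)) = 3*(¾) = 9/4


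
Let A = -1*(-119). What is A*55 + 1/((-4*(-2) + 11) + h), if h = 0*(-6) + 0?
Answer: 124356/19 ≈ 6545.1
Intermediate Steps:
A = 119
h = 0 (h = 0 + 0 = 0)
A*55 + 1/((-4*(-2) + 11) + h) = 119*55 + 1/((-4*(-2) + 11) + 0) = 6545 + 1/((8 + 11) + 0) = 6545 + 1/(19 + 0) = 6545 + 1/19 = 124356/19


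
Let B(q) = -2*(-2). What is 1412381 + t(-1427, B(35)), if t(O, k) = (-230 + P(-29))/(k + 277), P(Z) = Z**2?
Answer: 396879672/281 ≈ 1.4124e+6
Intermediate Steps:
B(q) = 4
t(O, k) = 611/(277 + k) (t(O, k) = (-230 + (-29)**2)/(k + 277) = (-230 + 841)/(277 + k) = 611/(277 + k))
1412381 + t(-1427, B(35)) = 1412381 + 611/(277 + 4) = 1412381 + 611/281 = 396879672/281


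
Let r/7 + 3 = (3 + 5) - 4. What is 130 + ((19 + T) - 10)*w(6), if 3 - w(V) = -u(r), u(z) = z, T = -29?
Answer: -70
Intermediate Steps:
r = 7 (r = -21 + 7*((3 + 5) - 4) = -21 + 7*(8 - 4) = -21 + 7*4 = -21 + 28 = 7)
w(V) = 10 (w(V) = 3 - (-1)*7 = 3 - 1*(-7) = 3 + 7 = 10)
130 + ((19 + T) - 10)*w(6) = 130 + ((19 - 29) - 10)*10 = 130 + (-10 - 10)*10 = 130 - 20*10 = 130 - 200 = -70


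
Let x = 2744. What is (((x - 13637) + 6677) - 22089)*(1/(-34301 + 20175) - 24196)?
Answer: 8990856894585/14126 ≈ 6.3648e+8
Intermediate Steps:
(((x - 13637) + 6677) - 22089)*(1/(-34301 + 20175) - 24196) = (((2744 - 13637) + 6677) - 22089)*(1/(-34301 + 20175) - 24196) = ((-10893 + 6677) - 22089)*(1/(-14126) - 24196) = (-4216 - 22089)*(-1/14126 - 24196) = -26305*(-341792697/14126) = 8990856894585/14126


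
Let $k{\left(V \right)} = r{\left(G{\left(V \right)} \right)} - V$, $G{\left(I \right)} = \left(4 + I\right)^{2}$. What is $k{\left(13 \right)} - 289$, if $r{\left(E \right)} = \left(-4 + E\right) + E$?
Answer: $272$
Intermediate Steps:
$r{\left(E \right)} = -4 + 2 E$
$k{\left(V \right)} = -4 - V + 2 \left(4 + V\right)^{2}$ ($k{\left(V \right)} = \left(-4 + 2 \left(4 + V\right)^{2}\right) - V = -4 - V + 2 \left(4 + V\right)^{2}$)
$k{\left(13 \right)} - 289 = \left(-4 - 13 + 2 \left(4 + 13\right)^{2}\right) - 289 = \left(-4 - 13 + 2 \cdot 17^{2}\right) - 289 = \left(-4 - 13 + 2 \cdot 289\right) - 289 = \left(-4 - 13 + 578\right) - 289 = 561 - 289 = 272$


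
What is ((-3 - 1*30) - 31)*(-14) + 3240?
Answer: 4136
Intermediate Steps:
((-3 - 1*30) - 31)*(-14) + 3240 = ((-3 - 30) - 31)*(-14) + 3240 = (-33 - 31)*(-14) + 3240 = -64*(-14) + 3240 = 896 + 3240 = 4136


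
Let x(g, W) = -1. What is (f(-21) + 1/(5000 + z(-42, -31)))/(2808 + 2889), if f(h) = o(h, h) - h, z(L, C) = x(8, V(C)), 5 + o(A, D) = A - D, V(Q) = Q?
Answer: 79985/28479303 ≈ 0.0028085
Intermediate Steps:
o(A, D) = -5 + A - D (o(A, D) = -5 + (A - D) = -5 + A - D)
z(L, C) = -1
f(h) = -5 - h (f(h) = (-5 + h - h) - h = -5 - h)
(f(-21) + 1/(5000 + z(-42, -31)))/(2808 + 2889) = ((-5 - 1*(-21)) + 1/(5000 - 1))/(2808 + 2889) = ((-5 + 21) + 1/4999)/5697 = (16 + 1/4999)*(1/5697) = (79985/4999)*(1/5697) = 79985/28479303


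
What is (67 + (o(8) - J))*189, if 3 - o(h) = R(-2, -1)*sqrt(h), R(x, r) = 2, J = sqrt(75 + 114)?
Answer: 13230 - 756*sqrt(2) - 567*sqrt(21) ≈ 9562.5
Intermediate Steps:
J = 3*sqrt(21) (J = sqrt(189) = 3*sqrt(21) ≈ 13.748)
o(h) = 3 - 2*sqrt(h)
(67 + (o(8) - J))*189 = (67 + ((3 - 4*sqrt(2)) - 3*sqrt(21)))*189 = (67 + (3 - 4*sqrt(2) - 3*sqrt(21)))*189 = (70 - 4*sqrt(2) - 3*sqrt(21))*189 = 13230 - 756*sqrt(2) - 567*sqrt(21)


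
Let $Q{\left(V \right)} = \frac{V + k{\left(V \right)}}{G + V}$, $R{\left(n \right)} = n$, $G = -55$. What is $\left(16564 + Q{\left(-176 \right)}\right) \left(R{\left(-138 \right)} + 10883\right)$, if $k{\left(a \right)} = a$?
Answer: $\frac{533989660}{3} \approx 1.78 \cdot 10^{8}$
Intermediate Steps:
$Q{\left(V \right)} = \frac{2 V}{-55 + V}$ ($Q{\left(V \right)} = \frac{V + V}{-55 + V} = \frac{2 V}{-55 + V}$)
$\left(16564 + Q{\left(-176 \right)}\right) \left(R{\left(-138 \right)} + 10883\right) = \left(16564 + 2 \left(-176\right) \frac{1}{-55 - 176}\right) \left(-138 + 10883\right) = \left(16564 + 2 \left(-176\right) \frac{1}{-231}\right) 10745 = \left(16564 + 2 \left(-176\right) \left(- \frac{1}{231}\right)\right) 10745 = \left(16564 + \frac{32}{21}\right) 10745 = \frac{347876}{21} \cdot 10745 = \frac{533989660}{3}$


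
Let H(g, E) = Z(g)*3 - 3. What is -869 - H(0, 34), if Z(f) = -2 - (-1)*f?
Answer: -860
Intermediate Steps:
Z(f) = -2 + f
H(g, E) = -9 + 3*g (H(g, E) = (-2 + g)*3 - 3 = (-6 + 3*g) - 3 = -9 + 3*g)
-869 - H(0, 34) = -869 - (-9 + 3*0) = -869 - (-9 + 0) = -869 - 1*(-9) = -869 + 9 = -860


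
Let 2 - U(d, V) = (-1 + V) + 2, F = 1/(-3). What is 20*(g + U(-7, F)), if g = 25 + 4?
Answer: 1820/3 ≈ 606.67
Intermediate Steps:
F = -⅓ (F = 1*(-⅓) = -⅓ ≈ -0.33333)
g = 29
U(d, V) = 1 - V (U(d, V) = 2 - ((-1 + V) + 2) = 2 - (1 + V) = 2 + (-1 - V) = 1 - V)
20*(g + U(-7, F)) = 20*(29 + (1 - 1*(-⅓))) = 20*(29 + (1 + ⅓)) = 20*(29 + 4/3) = 20*(91/3) = 1820/3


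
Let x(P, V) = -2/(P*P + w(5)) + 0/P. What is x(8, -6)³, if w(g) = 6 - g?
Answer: -8/274625 ≈ -2.9131e-5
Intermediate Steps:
x(P, V) = -2/(1 + P²) (x(P, V) = -2/(P*P + (6 - 1*5)) + 0/P = -2/(P² + (6 - 5)) + 0 = -2/(P² + 1) + 0 = -2/(1 + P²) + 0 = -2/(1 + P²))
x(8, -6)³ = (-2/(1 + 8²))³ = (-2/(1 + 64))³ = (-2/65)³ = -8/274625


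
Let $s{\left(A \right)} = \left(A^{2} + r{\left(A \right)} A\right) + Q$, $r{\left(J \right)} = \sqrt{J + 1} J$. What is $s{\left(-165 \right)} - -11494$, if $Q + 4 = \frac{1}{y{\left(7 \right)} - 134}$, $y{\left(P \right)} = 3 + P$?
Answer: $\frac{4800659}{124} + 54450 i \sqrt{41} \approx 38715.0 + 3.4865 \cdot 10^{5} i$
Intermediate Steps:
$Q = - \frac{497}{124}$ ($Q = -4 + \frac{1}{\left(3 + 7\right) - 134} = -4 + \frac{1}{10 - 134} = -4 + \frac{1}{-124} = -4 - \frac{1}{124} = - \frac{497}{124} \approx -4.0081$)
$r{\left(J \right)} = J \sqrt{1 + J}$ ($r{\left(J \right)} = \sqrt{1 + J} J = J \sqrt{1 + J}$)
$s{\left(A \right)} = - \frac{497}{124} + A^{2} + A^{2} \sqrt{1 + A}$ ($s{\left(A \right)} = \left(A^{2} + A \sqrt{1 + A} A\right) - \frac{497}{124} = \left(A^{2} + A^{2} \sqrt{1 + A}\right) - \frac{497}{124} = - \frac{497}{124} + A^{2} + A^{2} \sqrt{1 + A}$)
$s{\left(-165 \right)} - -11494 = \left(- \frac{497}{124} + \left(-165\right)^{2} + \left(-165\right)^{2} \sqrt{1 - 165}\right) - -11494 = \left(- \frac{497}{124} + 27225 + 27225 \sqrt{-164}\right) + 11494 = \left(- \frac{497}{124} + 27225 + 27225 \cdot 2 i \sqrt{41}\right) + 11494 = \left(- \frac{497}{124} + 27225 + 54450 i \sqrt{41}\right) + 11494 = \left(\frac{3375403}{124} + 54450 i \sqrt{41}\right) + 11494 = \frac{4800659}{124} + 54450 i \sqrt{41}$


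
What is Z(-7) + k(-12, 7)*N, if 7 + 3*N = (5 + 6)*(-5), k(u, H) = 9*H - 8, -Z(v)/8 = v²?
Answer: -4586/3 ≈ -1528.7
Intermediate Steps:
Z(v) = -8*v²
k(u, H) = -8 + 9*H
N = -62/3 (N = -7/3 + ((5 + 6)*(-5))/3 = -7/3 + (11*(-5))/3 = -7/3 + (⅓)*(-55) = -7/3 - 55/3 = -62/3 ≈ -20.667)
Z(-7) + k(-12, 7)*N = -8*(-7)² + (-8 + 9*7)*(-62/3) = -8*49 + (-8 + 63)*(-62/3) = -392 + 55*(-62/3) = -392 - 3410/3 = -4586/3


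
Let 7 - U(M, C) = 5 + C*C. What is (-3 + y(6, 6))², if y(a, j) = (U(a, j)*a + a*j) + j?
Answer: 27225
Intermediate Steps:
U(M, C) = 2 - C² (U(M, C) = 7 - (5 + C*C) = 7 - (5 + C²) = 7 + (-5 - C²) = 2 - C²)
y(a, j) = j + a*j + a*(2 - j²) (y(a, j) = ((2 - j²)*a + a*j) + j = (a*(2 - j²) + a*j) + j = (a*j + a*(2 - j²)) + j = j + a*j + a*(2 - j²))
(-3 + y(6, 6))² = (-3 + (6 + 6*6 - 1*6*(-2 + 6²)))² = (-3 + (6 + 36 - 1*6*(-2 + 36)))² = (-3 + (6 + 36 - 1*6*34))² = (-3 + (6 + 36 - 204))² = (-3 - 162)² = (-165)² = 27225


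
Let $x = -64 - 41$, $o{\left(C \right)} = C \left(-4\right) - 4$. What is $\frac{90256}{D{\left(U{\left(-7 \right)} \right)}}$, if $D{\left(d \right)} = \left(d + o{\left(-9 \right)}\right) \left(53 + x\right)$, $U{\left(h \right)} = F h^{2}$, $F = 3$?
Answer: $- \frac{22564}{2327} \approx -9.6966$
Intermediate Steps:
$U{\left(h \right)} = 3 h^{2}$
$o{\left(C \right)} = -4 - 4 C$ ($o{\left(C \right)} = - 4 C - 4 = -4 - 4 C$)
$x = -105$
$D{\left(d \right)} = -1664 - 52 d$ ($D{\left(d \right)} = \left(d - -32\right) \left(53 - 105\right) = \left(d + \left(-4 + 36\right)\right) \left(-52\right) = \left(d + 32\right) \left(-52\right) = \left(32 + d\right) \left(-52\right) = -1664 - 52 d$)
$\frac{90256}{D{\left(U{\left(-7 \right)} \right)}} = \frac{90256}{-1664 - 52 \cdot 3 \left(-7\right)^{2}} = \frac{90256}{-1664 - 52 \cdot 3 \cdot 49} = \frac{90256}{-1664 - 7644} = \frac{90256}{-9308} = 90256 \left(- \frac{1}{9308}\right) = - \frac{22564}{2327}$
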